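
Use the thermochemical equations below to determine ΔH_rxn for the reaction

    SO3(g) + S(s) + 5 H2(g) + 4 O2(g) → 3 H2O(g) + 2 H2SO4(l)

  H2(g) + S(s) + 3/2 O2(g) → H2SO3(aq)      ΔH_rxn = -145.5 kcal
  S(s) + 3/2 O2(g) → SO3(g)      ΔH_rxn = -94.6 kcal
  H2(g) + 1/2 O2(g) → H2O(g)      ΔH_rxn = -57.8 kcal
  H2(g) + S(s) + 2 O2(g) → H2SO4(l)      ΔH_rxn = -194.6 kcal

ΔH_rxn = -468.0 kcal

equation 1: not needed (H2SO3(aq) appears nowhere else).
equation 2 reversed (reverse to put SO3(g) on the reactant side): +94.6 kcal
equation 3 × 3 (×3 to match 3 H2O(g) in the target): (3)·(-57.8) = -173.4 kcal
equation 4 × 2 (×2 to match 2 H2SO4(l) in the target): (2)·(-194.6) = -389.2 kcal
ΔH_rxn = (-1)·(-94.6) + (3)·(-57.8) + (2)·(-194.6) = -468.0 kcal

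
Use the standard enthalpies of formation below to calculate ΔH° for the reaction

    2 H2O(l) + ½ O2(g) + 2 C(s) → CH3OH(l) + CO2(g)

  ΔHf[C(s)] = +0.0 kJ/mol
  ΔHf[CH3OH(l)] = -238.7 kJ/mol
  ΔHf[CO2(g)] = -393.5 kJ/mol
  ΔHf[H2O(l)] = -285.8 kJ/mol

ΔH° = -60.6 kJ/mol

ΔH°rxn = Σ nΔHf°(products) − Σ nΔHf°(reactants).
Products: 1·(-238.7) + 1·(-393.5) = -632.2
Reactants: 2·(-285.8) + 1/2·(+0.0) + 2·(+0.0) = -571.6
ΔH° = (-632.2) − (-571.6) = -60.6 kJ/mol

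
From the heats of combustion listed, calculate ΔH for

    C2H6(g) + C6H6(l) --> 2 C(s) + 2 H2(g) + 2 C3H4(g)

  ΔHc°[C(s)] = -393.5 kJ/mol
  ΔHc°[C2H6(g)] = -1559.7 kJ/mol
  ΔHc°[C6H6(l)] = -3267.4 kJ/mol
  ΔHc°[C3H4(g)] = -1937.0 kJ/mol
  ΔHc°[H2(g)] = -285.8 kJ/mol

Using ΔH = Σ nΔHc°(reactants) − Σ nΔHc°(products):
= [1·(-1559.7) + 1·(-3267.4)] − [2·(-393.5) + 2·(-285.8) + 2·(-1937.0)]
= 405.5 kJ/mol

ΔH = 405.5 kJ/mol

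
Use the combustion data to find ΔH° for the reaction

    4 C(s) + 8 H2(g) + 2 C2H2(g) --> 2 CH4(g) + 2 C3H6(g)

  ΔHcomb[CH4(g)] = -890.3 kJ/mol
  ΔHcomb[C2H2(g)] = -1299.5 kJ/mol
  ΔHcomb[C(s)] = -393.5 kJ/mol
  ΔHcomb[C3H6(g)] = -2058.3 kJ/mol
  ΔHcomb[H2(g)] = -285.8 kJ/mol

Using ΔH = Σ nΔHc°(reactants) − Σ nΔHc°(products):
= [4·(-393.5) + 8·(-285.8) + 2·(-1299.5)] − [2·(-890.3) + 2·(-2058.3)]
= -562.2 kJ/mol

ΔH° = -562.2 kJ/mol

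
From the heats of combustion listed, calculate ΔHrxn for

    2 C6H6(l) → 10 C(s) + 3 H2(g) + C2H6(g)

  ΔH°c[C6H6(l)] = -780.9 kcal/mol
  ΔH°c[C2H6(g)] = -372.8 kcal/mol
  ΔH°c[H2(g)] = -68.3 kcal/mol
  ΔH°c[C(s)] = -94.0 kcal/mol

ΔHrxn = -44.1 kcal/mol

With combustion enthalpies, reactants minus products:
= [2·(-780.9)] − [10·(-94.0) + 3·(-68.3) + 1·(-372.8)]
= -44.1 kcal/mol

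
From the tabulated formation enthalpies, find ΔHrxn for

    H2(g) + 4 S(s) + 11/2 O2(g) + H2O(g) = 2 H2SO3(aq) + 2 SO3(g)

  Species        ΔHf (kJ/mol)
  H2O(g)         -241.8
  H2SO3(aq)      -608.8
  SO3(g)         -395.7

ΔHrxn = -1767.2 kJ/mol

Products: 2·(-608.8) + 2·(-395.7) = -2009.0
Reactants: 1·(+0.0) + 4·(+0.0) + 11/2·(+0.0) + 1·(-241.8) = -241.8
ΔHrxn = (-2009.0) − (-241.8) = -1767.2 kJ/mol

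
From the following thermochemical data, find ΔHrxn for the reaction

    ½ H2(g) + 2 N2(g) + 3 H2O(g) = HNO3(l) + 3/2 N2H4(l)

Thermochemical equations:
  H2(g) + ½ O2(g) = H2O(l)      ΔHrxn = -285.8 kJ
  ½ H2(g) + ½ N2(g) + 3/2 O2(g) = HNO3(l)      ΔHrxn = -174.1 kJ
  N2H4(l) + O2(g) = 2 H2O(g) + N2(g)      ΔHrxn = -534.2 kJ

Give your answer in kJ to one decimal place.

equation 1: not needed.
equation 2 as written: -174.1 kJ
equation 3 reversed and × 3/2: (-3/2)·(-534.2) = +801.3 kJ
Combining the equations, ΔHrxn = (-174.1) + (+801.3) = 627.2 kJ

ΔHrxn = 627.2 kJ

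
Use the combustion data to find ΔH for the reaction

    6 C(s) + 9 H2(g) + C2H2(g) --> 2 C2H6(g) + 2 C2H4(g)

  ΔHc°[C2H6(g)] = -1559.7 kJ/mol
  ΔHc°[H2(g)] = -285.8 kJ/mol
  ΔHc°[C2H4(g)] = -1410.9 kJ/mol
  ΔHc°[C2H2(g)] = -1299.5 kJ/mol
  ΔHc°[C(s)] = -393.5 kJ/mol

ΔH = -291.5 kJ/mol

Using ΔH = Σ nΔHc°(reactants) − Σ nΔHc°(products):
= [6·(-393.5) + 9·(-285.8) + 1·(-1299.5)] − [2·(-1559.7) + 2·(-1410.9)]
= -291.5 kJ/mol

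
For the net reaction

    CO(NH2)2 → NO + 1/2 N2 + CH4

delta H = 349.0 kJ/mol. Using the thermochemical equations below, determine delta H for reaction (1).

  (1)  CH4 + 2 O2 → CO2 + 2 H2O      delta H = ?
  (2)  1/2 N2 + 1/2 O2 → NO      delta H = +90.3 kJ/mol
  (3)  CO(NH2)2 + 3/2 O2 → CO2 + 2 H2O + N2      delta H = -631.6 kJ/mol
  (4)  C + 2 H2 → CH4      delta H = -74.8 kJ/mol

(1) reversed: contributes −x
(2) as written (NO already on the product side): +90.3 kJ/mol
(3) as written (CO(NH2)2 already on the reactant side): -631.6 kJ/mol
(4): not needed (C appears nowhere else).
+349.0 = (+90.3) + (-631.6) − x
x = (+349.0 − (-541.3)) / (-1) = -890.3 kJ/mol

delta H = -890.3 kJ/mol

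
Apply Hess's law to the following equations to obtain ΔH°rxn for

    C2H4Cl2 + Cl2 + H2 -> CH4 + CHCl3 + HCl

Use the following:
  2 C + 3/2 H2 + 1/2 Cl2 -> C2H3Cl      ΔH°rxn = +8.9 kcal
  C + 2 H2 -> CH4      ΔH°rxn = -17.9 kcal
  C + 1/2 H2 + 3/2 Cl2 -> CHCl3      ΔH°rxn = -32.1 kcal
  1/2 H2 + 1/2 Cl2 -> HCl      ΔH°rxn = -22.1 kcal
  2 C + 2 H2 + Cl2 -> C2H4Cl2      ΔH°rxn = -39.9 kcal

ΔH°rxn = -32.2 kcal

equation 1: not needed (C2H3Cl appears nowhere else).
equation 2 as written (CH4 already on the product side): -17.9 kcal
equation 3 as written (CHCl3 already on the product side): -32.1 kcal
equation 4 as written (HCl already on the product side): -22.1 kcal
equation 5 reversed (C2H4Cl2 must end up as a reactant): +39.9 kcal
Summing the manipulated equations, ΔH°rxn = (-17.9) + (-32.1) + (-22.1) + (+39.9) = -32.2 kcal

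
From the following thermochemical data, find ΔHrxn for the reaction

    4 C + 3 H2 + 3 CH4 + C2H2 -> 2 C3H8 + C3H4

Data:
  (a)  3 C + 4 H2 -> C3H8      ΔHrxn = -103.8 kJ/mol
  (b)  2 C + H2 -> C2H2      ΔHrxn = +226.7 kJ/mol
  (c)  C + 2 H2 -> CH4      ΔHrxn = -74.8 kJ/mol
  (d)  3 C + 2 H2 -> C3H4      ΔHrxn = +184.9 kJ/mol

(a) × 2 (×2 to match 2 C3H8 in the target): (2)·(-103.8) = -207.6 kJ/mol
(b) reversed (C2H2 must end up as a reactant): -226.7 kJ/mol
(c) reversed and × 3 (CH4 must end up as a reactant; scale by 3 for the 3 CH4): (-3)·(-74.8) = +224.4 kJ/mol
(d) as written (C3H4 already on the product side): +184.9 kJ/mol
Combining the equations, ΔHrxn = (2)·(-103.8) + (-1)·(+226.7) + (-3)·(-74.8) + (1)·(+184.9) = -25.0 kJ/mol

ΔHrxn = -25.0 kJ/mol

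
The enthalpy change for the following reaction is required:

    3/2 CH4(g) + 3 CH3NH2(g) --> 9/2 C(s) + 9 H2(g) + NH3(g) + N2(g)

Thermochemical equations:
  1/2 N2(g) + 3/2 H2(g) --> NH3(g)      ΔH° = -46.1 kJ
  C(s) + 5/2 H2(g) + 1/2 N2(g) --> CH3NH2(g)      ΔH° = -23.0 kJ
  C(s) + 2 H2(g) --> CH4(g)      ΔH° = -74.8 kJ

ΔH° = 135.1 kJ

equation 1 as written: -46.1 kJ
equation 2 reversed and × 3: (-3)·(-23.0) = +69.0 kJ
equation 3 reversed and × 3/2: (-3/2)·(-74.8) = +112.2 kJ
Summing the manipulated equations, ΔH° = (1)·(-46.1) + (-3)·(-23.0) + (-3/2)·(-74.8) = 135.1 kJ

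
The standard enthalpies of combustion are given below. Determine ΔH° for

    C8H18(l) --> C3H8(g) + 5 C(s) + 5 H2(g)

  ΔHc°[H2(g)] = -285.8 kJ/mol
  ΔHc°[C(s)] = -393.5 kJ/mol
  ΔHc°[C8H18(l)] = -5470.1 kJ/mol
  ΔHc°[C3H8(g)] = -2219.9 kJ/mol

With combustion enthalpies, reactants minus products:
= [1·(-5470.1)] − [1·(-2219.9) + 5·(-393.5) + 5·(-285.8)]
= 146.3 kJ/mol

ΔH° = 146.3 kJ/mol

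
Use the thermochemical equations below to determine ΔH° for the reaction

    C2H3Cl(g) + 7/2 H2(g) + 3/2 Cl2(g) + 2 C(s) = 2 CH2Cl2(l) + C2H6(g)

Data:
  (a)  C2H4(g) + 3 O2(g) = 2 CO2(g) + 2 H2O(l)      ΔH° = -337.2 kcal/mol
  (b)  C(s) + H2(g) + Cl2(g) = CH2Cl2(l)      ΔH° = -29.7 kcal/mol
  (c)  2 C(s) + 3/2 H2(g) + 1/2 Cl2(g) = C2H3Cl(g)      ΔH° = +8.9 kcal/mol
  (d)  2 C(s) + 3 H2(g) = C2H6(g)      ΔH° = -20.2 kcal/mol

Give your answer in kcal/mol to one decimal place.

ΔH° = -88.5 kcal/mol

(a): not needed.
(b) × 2: (2)·(-29.7) = -59.4 kcal/mol
(c) reversed: -8.9 kcal/mol
(d) as written: -20.2 kcal/mol
Summing the manipulated equations, ΔH° = (-59.4) + (-8.9) + (-20.2) = -88.5 kcal/mol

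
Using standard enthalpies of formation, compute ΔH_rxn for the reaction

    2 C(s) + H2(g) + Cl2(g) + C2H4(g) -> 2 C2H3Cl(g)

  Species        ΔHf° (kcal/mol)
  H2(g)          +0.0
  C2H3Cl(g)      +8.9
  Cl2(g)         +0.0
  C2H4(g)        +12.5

ΔH_rxn = 5.3 kcal/mol

ΔH°rxn = Σ nΔHf°(products) − Σ nΔHf°(reactants).
Products: 2·(+8.9) = +17.8
Reactants: 2·(+0.0) + 1·(+0.0) + 1·(+0.0) + 1·(+12.5) = +12.5
ΔH_rxn = (+17.8) − (+12.5) = 5.3 kcal/mol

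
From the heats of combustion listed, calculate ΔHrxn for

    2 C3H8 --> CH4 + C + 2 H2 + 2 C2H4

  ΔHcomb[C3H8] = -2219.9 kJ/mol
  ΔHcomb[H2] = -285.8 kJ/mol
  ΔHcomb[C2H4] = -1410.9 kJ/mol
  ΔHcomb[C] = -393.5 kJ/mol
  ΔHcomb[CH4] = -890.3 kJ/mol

With combustion enthalpies, reactants minus products:
= [2·(-2219.9)] − [1·(-890.3) + 1·(-393.5) + 2·(-285.8) + 2·(-1410.9)]
= 237.4 kJ/mol

ΔHrxn = 237.4 kJ/mol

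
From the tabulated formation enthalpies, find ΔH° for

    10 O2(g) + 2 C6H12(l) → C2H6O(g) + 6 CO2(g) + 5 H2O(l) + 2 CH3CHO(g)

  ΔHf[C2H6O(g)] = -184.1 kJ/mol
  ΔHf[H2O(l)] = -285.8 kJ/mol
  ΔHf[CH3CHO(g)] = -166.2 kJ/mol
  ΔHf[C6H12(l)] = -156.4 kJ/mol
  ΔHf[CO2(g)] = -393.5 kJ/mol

ΔH° = -3993.7 kJ/mol

Products: 1·(-184.1) + 6·(-393.5) + 5·(-285.8) + 2·(-166.2) = -4306.5
Reactants: 10·(+0.0) + 2·(-156.4) = -312.8
ΔH° = (-4306.5) − (-312.8) = -3993.7 kJ/mol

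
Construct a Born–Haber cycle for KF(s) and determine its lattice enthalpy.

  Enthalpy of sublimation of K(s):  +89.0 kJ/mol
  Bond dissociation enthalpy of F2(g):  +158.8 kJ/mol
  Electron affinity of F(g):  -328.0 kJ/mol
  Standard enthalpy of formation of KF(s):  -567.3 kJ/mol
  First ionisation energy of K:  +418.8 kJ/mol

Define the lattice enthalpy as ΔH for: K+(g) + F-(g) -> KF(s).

U = -826.5 kJ/mol

ΔHf° = 1·ΔHsub + 1·(ΣIE) + 1/2·D(F2) + 1·EA + U
-567.3 = 1·(+89.0) + 1·(+418.8) + 1/2·(+158.8) + 1·(-328.0) + U
U = -567.3 − (+259.2) = -826.5 kJ/mol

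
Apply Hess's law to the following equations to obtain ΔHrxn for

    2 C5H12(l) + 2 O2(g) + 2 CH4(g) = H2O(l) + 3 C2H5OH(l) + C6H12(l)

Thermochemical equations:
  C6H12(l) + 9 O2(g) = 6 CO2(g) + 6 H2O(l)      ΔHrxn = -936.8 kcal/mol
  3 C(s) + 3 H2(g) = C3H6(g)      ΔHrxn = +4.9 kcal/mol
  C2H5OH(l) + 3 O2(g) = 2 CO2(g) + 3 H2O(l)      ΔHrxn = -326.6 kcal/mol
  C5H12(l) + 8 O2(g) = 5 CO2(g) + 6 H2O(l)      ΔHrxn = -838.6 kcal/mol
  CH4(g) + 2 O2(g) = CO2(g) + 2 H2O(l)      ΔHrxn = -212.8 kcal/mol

ΔHrxn = -186.2 kcal/mol

equation 1 reversed (reverse to put C6H12(l) on the product side): +936.8 kcal/mol
equation 2: not needed (C3H6(g) appears nowhere else).
equation 3 reversed and × 3 (reverse to put C2H5OH(l) on the product side; scale by 3 for the 3 C2H5OH(l)): (-3)·(-326.6) = +979.8 kcal/mol
equation 4 × 2 (scale by 2 for the 2 C5H12(l)): (2)·(-838.6) = -1677.2 kcal/mol
equation 5 × 2 (scale by 2 for the 2 CH4(g)): (2)·(-212.8) = -425.6 kcal/mol
By Hess's law, ΔHrxn = (+936.8) + (+979.8) + (-1677.2) + (-425.6) = -186.2 kcal/mol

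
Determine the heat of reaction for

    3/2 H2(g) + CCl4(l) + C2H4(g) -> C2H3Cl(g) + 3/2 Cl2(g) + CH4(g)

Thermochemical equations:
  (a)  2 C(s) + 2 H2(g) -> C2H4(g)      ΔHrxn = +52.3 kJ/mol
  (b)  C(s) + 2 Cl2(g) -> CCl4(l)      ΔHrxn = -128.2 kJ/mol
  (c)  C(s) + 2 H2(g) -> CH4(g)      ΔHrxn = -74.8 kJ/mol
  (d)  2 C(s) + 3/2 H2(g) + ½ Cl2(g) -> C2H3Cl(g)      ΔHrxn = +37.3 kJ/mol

(a) reversed (reverse to put C2H4(g) on the reactant side): -52.3 kJ/mol
(b) reversed (reverse to put CCl4(l) on the reactant side): +128.2 kJ/mol
(c) as written (CH4(g) already on the product side): -74.8 kJ/mol
(d) as written (C2H3Cl(g) already on the product side): +37.3 kJ/mol
ΔHrxn = (-1)·(+52.3) + (-1)·(-128.2) + (1)·(-74.8) + (1)·(+37.3) = 38.4 kJ/mol

ΔHrxn = 38.4 kJ/mol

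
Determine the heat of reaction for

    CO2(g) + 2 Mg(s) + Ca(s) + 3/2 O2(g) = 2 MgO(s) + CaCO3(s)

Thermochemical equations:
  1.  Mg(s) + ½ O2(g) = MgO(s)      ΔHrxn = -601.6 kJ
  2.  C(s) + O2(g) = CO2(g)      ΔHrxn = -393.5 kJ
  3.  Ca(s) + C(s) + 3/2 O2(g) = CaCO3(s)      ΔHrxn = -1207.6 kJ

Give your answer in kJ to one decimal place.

eq. 1 × 2 (×2 to match 2 MgO(s) in the target): (2)·(-601.6) = -1203.2 kJ
eq. 2 reversed (CO2(g) must end up as a reactant): +393.5 kJ
eq. 3 as written (CaCO3(s) already on the product side): -1207.6 kJ
ΔHrxn = (2)·(-601.6) + (-1)·(-393.5) + (1)·(-1207.6) = -2017.3 kJ

ΔHrxn = -2017.3 kJ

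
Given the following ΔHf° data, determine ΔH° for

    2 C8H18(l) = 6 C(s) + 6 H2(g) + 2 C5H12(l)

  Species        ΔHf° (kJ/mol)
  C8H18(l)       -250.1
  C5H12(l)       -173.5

Products: 6·(+0.0) + 6·(+0.0) + 2·(-173.5) = -347.0
Reactants: 2·(-250.1) = -500.2
ΔH° = (-347.0) − (-500.2) = 153.2 kJ/mol

ΔH° = 153.2 kJ/mol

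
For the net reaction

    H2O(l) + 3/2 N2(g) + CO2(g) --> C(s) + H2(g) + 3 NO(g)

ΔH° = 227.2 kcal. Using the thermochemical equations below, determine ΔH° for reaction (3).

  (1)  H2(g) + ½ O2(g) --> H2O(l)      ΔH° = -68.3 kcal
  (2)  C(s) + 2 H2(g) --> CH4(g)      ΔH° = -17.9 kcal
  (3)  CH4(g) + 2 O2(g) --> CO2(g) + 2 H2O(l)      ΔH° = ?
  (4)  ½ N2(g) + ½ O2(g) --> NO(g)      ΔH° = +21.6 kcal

(1) as written: -68.3 kcal
(2) reversed (C(s) must end up as a product): +17.9 kcal
(3) reversed (CO2(g) must end up as a reactant): contributes −x
(4) × 3 (×3 to match 3 NO(g) in the target): (3)·(+21.6) = +64.8 kcal
+227.2 = (-68.3) + (+17.9) + (+64.8) − x
x = (+227.2 − (+14.4)) / (-1) = -212.8 kcal

ΔH° = -212.8 kcal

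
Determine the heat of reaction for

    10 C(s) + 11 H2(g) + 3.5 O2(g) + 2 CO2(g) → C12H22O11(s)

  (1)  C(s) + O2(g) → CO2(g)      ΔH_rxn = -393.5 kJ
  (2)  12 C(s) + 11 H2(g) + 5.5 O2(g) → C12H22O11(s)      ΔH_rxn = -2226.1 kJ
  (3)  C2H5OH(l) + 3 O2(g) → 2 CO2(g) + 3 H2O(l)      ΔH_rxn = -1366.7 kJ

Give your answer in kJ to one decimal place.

ΔH_rxn = -1439.1 kJ

(1) reversed and × 2: (-2)·(-393.5) = +787.0 kJ
(2) as written: -2226.1 kJ
(3): not needed.
Summing the manipulated equations, ΔH_rxn = (+787.0) + (-2226.1) = -1439.1 kJ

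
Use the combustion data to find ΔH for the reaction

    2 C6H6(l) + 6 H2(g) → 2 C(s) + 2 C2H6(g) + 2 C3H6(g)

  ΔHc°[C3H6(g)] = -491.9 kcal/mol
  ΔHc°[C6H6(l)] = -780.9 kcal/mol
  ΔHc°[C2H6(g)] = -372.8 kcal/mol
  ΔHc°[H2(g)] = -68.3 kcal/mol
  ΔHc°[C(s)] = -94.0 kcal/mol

With combustion enthalpies, reactants minus products:
= [2·(-780.9) + 6·(-68.3)] − [2·(-94.0) + 2·(-372.8) + 2·(-491.9)]
= -54.2 kcal/mol

ΔH = -54.2 kcal/mol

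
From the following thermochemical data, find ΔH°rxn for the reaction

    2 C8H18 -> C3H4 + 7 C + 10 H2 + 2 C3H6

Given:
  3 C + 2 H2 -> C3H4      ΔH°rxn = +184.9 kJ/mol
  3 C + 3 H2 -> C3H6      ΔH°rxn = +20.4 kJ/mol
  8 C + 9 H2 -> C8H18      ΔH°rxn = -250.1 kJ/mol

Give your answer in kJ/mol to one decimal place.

ΔH°rxn = 725.9 kJ/mol

equation 1 as written: +184.9 kJ/mol
equation 2 × 2: (2)·(+20.4) = +40.8 kJ/mol
equation 3 reversed and × 2: (-2)·(-250.1) = +500.2 kJ/mol
Since enthalpy is a state function, ΔH°rxn = (1)·(+184.9) + (2)·(+20.4) + (-2)·(-250.1) = 725.9 kJ/mol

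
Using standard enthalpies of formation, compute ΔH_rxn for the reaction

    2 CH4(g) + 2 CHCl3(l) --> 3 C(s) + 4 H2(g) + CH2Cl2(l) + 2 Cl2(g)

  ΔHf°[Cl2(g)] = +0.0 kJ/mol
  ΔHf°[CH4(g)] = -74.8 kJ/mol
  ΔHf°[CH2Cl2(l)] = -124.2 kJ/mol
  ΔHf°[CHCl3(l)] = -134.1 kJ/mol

ΔH_rxn = 293.6 kJ/mol

Products: 3·(+0.0) + 4·(+0.0) + 1·(-124.2) + 2·(+0.0) = -124.2
Reactants: 2·(-74.8) + 2·(-134.1) = -417.8
ΔH_rxn = (-124.2) − (-417.8) = 293.6 kJ/mol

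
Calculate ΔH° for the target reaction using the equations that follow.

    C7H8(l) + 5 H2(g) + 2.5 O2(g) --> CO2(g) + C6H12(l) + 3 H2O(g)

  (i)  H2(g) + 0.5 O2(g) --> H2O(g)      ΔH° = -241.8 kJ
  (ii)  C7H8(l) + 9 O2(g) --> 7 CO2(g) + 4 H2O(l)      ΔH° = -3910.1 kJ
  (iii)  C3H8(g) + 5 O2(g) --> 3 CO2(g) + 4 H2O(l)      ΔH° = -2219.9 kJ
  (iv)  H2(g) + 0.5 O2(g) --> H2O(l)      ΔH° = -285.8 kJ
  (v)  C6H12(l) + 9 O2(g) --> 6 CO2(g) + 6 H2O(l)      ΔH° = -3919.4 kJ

ΔH° = -1287.7 kJ

(i) × 3 (×3 to match 3 H2O(g) in the target): (3)·(-241.8) = -725.4 kJ
(ii) as written (C7H8(l) already on the reactant side): -3910.1 kJ
(iii): not needed (C3H8(g) appears nowhere else).
(iv) × 2: (2)·(-285.8) = -571.6 kJ
(v) reversed (reverse to put C6H12(l) on the product side): +3919.4 kJ
ΔH° = (-725.4) + (-3910.1) + (-571.6) + (+3919.4) = -1287.7 kJ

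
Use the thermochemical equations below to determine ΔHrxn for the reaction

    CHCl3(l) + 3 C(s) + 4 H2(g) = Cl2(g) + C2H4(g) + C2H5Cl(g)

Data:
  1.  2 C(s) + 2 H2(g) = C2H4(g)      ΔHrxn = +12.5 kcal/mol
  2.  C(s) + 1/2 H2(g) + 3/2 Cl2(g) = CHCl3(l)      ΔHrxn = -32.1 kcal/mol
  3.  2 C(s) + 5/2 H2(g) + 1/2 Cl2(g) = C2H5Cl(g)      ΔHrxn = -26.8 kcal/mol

ΔHrxn = 17.8 kcal/mol

eq. 1 as written: +12.5 kcal/mol
eq. 2 reversed: +32.1 kcal/mol
eq. 3 as written: -26.8 kcal/mol
ΔHrxn = (+12.5) + (+32.1) + (-26.8) = 17.8 kcal/mol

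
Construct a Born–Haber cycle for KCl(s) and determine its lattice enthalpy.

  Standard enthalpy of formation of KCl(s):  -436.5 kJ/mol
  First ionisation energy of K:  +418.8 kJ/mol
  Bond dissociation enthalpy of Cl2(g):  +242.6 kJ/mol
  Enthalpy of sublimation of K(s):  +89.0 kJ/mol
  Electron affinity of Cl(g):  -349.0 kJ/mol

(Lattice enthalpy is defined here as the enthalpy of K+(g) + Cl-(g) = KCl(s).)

U = -716.6 kJ/mol

ΔHf° = 1·ΔHsub + 1·(ΣIE) + 1/2·D(Cl2) + 1·EA + U
-436.5 = 1·(+89.0) + 1·(+418.8) + 1/2·(+242.6) + 1·(-349.0) + U
U = -436.5 − (+280.1) = -716.6 kJ/mol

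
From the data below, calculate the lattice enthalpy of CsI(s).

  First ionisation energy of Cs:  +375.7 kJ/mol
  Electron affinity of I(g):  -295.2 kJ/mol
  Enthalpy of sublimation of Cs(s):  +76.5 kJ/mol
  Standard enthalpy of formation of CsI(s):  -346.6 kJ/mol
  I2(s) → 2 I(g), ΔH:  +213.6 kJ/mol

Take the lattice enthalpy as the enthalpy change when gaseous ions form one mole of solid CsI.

U = -610.4 kJ/mol

ΔHf° = 1·ΔHsub + 1·(ΣIE) + 1/2·D(I2) + 1·EA + U
-346.6 = 1·(+76.5) + 1·(+375.7) + 1/2·(+213.6) + 1·(-295.2) + U
U = -346.6 − (+263.8) = -610.4 kJ/mol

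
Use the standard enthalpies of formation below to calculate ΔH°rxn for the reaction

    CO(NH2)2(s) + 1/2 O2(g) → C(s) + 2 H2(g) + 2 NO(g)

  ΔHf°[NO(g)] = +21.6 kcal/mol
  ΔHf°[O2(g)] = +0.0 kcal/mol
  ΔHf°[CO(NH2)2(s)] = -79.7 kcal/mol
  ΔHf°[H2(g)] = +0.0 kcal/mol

Products: 1·(+0.0) + 2·(+0.0) + 2·(+21.6) = +43.2
Reactants: 1·(-79.7) + 1/2·(+0.0) = -79.7
ΔH°rxn = (+43.2) − (-79.7) = 122.9 kcal/mol

ΔH°rxn = 122.9 kcal/mol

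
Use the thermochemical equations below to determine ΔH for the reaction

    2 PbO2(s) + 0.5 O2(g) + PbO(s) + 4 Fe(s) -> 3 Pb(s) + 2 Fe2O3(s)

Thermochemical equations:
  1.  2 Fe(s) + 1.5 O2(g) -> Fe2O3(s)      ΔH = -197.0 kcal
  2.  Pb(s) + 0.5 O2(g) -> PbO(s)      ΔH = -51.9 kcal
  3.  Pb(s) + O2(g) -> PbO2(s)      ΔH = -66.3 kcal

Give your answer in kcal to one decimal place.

eq. 1 × 2 (×2 to match 2 Fe2O3(s) in the target): (2)·(-197.0) = -394.0 kcal
eq. 2 reversed (PbO(s) must end up as a reactant): +51.9 kcal
eq. 3 reversed and × 2 (reverse to put PbO2(s) on the reactant side; scale by 2 for the 2 PbO2(s)): (-2)·(-66.3) = +132.6 kcal
ΔH = (-394.0) + (+51.9) + (+132.6) = -209.5 kcal

ΔH = -209.5 kcal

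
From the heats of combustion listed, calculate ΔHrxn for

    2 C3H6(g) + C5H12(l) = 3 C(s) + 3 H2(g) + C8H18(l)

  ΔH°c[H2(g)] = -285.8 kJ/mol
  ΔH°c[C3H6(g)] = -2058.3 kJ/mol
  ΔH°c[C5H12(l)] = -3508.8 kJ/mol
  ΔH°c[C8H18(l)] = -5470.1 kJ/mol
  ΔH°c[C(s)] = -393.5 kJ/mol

ΔHrxn = -117.4 kJ/mol

With combustion enthalpies, reactants minus products:
= [2·(-2058.3) + 1·(-3508.8)] − [3·(-393.5) + 3·(-285.8) + 1·(-5470.1)]
= -117.4 kJ/mol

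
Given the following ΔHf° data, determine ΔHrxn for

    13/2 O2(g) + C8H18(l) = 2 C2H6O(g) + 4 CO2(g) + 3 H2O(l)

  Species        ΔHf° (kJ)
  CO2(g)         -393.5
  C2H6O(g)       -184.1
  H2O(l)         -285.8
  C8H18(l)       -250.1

ΔHrxn = -2549.5 kJ

Products: 2·(-184.1) + 4·(-393.5) + 3·(-285.8) = -2799.6
Reactants: 13/2·(+0.0) + 1·(-250.1) = -250.1
ΔHrxn = (-2799.6) − (-250.1) = -2549.5 kJ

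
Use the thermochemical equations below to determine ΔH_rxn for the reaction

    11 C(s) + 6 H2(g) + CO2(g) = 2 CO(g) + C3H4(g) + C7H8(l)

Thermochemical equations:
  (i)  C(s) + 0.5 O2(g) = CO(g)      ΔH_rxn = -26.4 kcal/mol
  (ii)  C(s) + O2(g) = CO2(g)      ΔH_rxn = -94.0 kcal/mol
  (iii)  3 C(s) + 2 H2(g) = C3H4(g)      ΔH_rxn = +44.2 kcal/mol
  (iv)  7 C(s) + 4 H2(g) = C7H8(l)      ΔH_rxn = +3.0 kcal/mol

ΔH_rxn = 88.4 kcal/mol

(i) × 2 (scale by 2 for the 2 CO(g)): (2)·(-26.4) = -52.8 kcal/mol
(ii) reversed (CO2(g) must end up as a reactant): +94.0 kcal/mol
(iii) as written (C3H4(g) already on the product side): +44.2 kcal/mol
(iv) as written (C7H8(l) already on the product side): +3.0 kcal/mol
ΔH_rxn = (2)·(-26.4) + (-1)·(-94.0) + (1)·(+44.2) + (1)·(+3.0) = 88.4 kcal/mol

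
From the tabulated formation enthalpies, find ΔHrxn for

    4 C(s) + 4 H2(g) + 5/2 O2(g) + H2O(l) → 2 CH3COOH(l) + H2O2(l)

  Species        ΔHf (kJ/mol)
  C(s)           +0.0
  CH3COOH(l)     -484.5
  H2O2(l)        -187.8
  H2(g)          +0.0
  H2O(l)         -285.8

ΔHrxn = -871.0 kJ/mol

Products: 2·(-484.5) + 1·(-187.8) = -1156.8
Reactants: 4·(+0.0) + 4·(+0.0) + 5/2·(+0.0) + 1·(-285.8) = -285.8
ΔHrxn = (-1156.8) − (-285.8) = -871.0 kJ/mol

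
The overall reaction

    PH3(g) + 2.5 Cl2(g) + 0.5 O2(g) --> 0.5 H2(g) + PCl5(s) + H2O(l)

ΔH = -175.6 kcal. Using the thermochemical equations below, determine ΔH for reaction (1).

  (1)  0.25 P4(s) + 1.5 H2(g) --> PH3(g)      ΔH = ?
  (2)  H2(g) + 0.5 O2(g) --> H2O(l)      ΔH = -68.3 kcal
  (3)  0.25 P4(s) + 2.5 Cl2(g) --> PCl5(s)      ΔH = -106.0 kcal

(1) reversed: contributes −x
(2) as written: -68.3 kcal
(3) as written: -106.0 kcal
-175.6 = (-68.3) + (-106.0) − x
x = (-175.6 − (-174.3)) / (-1) = 1.3 kcal

ΔH = 1.3 kcal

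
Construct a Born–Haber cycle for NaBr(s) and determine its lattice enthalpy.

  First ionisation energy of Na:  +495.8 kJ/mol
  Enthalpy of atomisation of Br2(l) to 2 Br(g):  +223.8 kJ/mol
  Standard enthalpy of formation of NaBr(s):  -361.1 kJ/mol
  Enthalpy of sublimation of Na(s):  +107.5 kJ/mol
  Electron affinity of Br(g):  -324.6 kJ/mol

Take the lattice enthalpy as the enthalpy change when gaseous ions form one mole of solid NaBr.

U = -751.7 kJ/mol

ΔHf° = 1·ΔHsub + 1·(ΣIE) + 1/2·D(Br2) + 1·EA + U
-361.1 = 1·(+107.5) + 1·(+495.8) + 1/2·(+223.8) + 1·(-324.6) + U
U = -361.1 − (+390.6) = -751.7 kJ/mol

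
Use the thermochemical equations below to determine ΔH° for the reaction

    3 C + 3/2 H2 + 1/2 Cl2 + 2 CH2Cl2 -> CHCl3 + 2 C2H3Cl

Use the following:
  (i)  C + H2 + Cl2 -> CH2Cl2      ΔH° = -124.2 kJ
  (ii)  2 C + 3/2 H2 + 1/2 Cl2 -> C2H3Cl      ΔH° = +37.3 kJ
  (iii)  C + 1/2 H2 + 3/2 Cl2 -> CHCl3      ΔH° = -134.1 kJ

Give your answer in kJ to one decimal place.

(i) reversed and × 2 (CH2Cl2 must end up as a reactant; scale by 2 for the 2 CH2Cl2): (-2)·(-124.2) = +248.4 kJ
(ii) × 2 (scale by 2 for the 2 C2H3Cl): (2)·(+37.3) = +74.6 kJ
(iii) as written (CHCl3 already on the product side): -134.1 kJ
ΔH° = (-2)·(-124.2) + (2)·(+37.3) + (1)·(-134.1) = 188.9 kJ

ΔH° = 188.9 kJ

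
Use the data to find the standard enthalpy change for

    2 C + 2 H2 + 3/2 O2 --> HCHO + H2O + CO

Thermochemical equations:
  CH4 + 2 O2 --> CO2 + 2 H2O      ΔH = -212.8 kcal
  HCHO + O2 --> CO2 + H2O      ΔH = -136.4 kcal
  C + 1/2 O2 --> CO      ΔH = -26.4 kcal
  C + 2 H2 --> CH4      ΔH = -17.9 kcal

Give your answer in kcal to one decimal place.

ΔH = -120.7 kcal

equation 1 as written: -212.8 kcal
equation 2 reversed (reverse to put HCHO on the product side): +136.4 kcal
equation 3 as written (CO already on the product side): -26.4 kcal
equation 4 as written (H2 already on the reactant side): -17.9 kcal
By Hess's law, ΔH = (1)·(-212.8) + (-1)·(-136.4) + (1)·(-26.4) + (1)·(-17.9) = -120.7 kcal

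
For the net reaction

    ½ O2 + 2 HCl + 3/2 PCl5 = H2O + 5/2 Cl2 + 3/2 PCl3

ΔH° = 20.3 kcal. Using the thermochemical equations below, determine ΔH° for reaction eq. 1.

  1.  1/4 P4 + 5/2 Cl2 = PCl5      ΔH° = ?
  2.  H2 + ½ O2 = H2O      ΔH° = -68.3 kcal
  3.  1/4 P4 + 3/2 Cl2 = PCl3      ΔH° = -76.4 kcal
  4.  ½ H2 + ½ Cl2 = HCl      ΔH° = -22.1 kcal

ΔH° = -106.0 kcal

eq. 1 reversed and × 3/2 (reverse to put PCl5 on the reactant side; ×3/2 to match 3/2 PCl5 in the target): contributes −3/2·x
eq. 2 as written (H2O already on the product side): -68.3 kcal
eq. 3 × 3/2 (×3/2 to match 3/2 PCl3 in the target): (3/2)·(-76.4) = -114.6 kcal
eq. 4 reversed and × 2 (reverse to put HCl on the reactant side; ×2 to match 2 HCl in the target): (-2)·(-22.1) = +44.2 kcal
+20.3 = (-68.3) + (-114.6) + (+44.2) − 3/2·x
x = (+20.3 − (-138.7)) / (-3/2) = -106.0 kcal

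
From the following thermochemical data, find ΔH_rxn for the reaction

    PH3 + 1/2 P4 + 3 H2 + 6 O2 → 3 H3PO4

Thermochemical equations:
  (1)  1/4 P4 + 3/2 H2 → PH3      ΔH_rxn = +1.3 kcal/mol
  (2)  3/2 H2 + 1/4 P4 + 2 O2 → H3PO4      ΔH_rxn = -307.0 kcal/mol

(1) reversed (PH3 must end up as a reactant): -1.3 kcal/mol
(2) × 3 (×3 to match 3 H3PO4 in the target): (3)·(-307.0) = -921.0 kcal/mol
Combining the equations, ΔH_rxn = (-1)·(+1.3) + (3)·(-307.0) = -922.3 kcal/mol

ΔH_rxn = -922.3 kcal/mol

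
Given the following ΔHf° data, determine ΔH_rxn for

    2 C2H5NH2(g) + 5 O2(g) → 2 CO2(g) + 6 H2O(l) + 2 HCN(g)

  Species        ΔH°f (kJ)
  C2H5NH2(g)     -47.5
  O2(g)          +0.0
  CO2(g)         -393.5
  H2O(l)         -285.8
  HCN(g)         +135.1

ΔH°rxn = Σ nΔHf°(products) − Σ nΔHf°(reactants).
Products: 2·(-393.5) + 6·(-285.8) + 2·(+135.1) = -2231.6
Reactants: 2·(-47.5) + 5·(+0.0) = -95.0
ΔH_rxn = (-2231.6) − (-95.0) = -2136.6 kJ

ΔH_rxn = -2136.6 kJ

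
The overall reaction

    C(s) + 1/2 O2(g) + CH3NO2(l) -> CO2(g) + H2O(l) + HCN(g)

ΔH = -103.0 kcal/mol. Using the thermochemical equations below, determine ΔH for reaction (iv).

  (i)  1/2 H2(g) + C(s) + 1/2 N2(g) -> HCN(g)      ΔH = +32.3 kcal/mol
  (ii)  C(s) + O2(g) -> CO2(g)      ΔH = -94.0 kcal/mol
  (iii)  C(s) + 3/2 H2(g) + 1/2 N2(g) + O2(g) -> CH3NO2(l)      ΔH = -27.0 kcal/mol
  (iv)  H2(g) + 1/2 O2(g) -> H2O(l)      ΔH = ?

(i) as written: +32.3 kcal/mol
(ii) as written: -94.0 kcal/mol
(iii) reversed: +27.0 kcal/mol
(iv) as written: contributes x
-103.0 = (+32.3) + (-94.0) + (+27.0) + x
x = (-103.0 − (-34.7)) / (1) = -68.3 kcal/mol

ΔH = -68.3 kcal/mol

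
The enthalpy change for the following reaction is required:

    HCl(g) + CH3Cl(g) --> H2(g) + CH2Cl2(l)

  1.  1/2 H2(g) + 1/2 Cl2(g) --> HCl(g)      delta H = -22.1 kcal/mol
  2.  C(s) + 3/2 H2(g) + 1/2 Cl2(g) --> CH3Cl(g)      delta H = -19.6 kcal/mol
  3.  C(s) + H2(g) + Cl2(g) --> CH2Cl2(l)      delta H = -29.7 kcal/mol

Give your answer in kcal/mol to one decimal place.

delta H = 12.0 kcal/mol

eq. 1 reversed: +22.1 kcal/mol
eq. 2 reversed: +19.6 kcal/mol
eq. 3 as written: -29.7 kcal/mol
By Hess's law, delta H = (+22.1) + (+19.6) + (-29.7) = 12.0 kcal/mol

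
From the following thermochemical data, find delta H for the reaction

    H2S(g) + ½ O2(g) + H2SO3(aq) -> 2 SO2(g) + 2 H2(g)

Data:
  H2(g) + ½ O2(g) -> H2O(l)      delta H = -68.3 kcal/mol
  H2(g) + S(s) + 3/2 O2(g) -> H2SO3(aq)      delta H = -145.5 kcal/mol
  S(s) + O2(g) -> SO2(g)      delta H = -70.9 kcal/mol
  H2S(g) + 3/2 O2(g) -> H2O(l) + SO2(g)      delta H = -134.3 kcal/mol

equation 1 reversed: +68.3 kcal/mol
equation 2 reversed (H2SO3(aq) must end up as a reactant): +145.5 kcal/mol
equation 3 as written: -70.9 kcal/mol
equation 4 as written (H2S(g) already on the reactant side): -134.3 kcal/mol
Summing the manipulated equations, delta H = (+68.3) + (+145.5) + (-70.9) + (-134.3) = 8.6 kcal/mol

delta H = 8.6 kcal/mol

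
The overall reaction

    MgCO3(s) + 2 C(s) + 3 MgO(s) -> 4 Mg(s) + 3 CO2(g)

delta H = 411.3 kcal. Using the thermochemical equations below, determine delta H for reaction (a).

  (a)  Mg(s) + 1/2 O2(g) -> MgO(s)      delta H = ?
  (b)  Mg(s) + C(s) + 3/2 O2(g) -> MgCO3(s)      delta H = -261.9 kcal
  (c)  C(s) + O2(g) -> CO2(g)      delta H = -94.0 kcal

(a) reversed and × 3 (MgO(s) must end up as a reactant; scale by 3 for the 3 MgO(s)): contributes −3·x
(b) reversed (reverse to put MgCO3(s) on the reactant side): +261.9 kcal
(c) × 3 (×3 to match 3 CO2(g) in the target): (3)·(-94.0) = -282.0 kcal
+411.3 = (+261.9) + (-282.0) − 3·x
x = (+411.3 − (-20.1)) / (-3) = -143.8 kcal

delta H = -143.8 kcal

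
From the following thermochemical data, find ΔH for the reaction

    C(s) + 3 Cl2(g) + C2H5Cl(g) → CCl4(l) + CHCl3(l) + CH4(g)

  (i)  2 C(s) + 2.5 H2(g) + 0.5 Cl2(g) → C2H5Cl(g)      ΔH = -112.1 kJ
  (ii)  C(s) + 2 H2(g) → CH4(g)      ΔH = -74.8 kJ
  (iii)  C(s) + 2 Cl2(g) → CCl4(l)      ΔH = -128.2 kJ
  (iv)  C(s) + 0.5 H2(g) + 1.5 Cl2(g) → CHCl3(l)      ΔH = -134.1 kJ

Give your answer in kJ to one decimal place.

ΔH = -225.0 kJ

(i) reversed: +112.1 kJ
(ii) as written: -74.8 kJ
(iii) as written: -128.2 kJ
(iv) as written: -134.1 kJ
By Hess's law, ΔH = (-1)·(-112.1) + (1)·(-74.8) + (1)·(-128.2) + (1)·(-134.1) = -225.0 kJ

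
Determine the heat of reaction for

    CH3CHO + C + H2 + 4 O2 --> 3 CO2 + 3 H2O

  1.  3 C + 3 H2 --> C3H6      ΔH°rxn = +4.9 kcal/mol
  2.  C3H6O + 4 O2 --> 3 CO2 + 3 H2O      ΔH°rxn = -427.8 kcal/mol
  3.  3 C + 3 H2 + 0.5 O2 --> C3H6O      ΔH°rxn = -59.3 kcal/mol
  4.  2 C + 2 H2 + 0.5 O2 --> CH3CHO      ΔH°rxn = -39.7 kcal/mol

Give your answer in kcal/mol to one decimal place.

ΔH°rxn = -447.4 kcal/mol

eq. 1: not needed.
eq. 2 as written: -427.8 kcal/mol
eq. 3 as written: -59.3 kcal/mol
eq. 4 reversed: +39.7 kcal/mol
By Hess's law, ΔH°rxn = (-427.8) + (-59.3) + (+39.7) = -447.4 kcal/mol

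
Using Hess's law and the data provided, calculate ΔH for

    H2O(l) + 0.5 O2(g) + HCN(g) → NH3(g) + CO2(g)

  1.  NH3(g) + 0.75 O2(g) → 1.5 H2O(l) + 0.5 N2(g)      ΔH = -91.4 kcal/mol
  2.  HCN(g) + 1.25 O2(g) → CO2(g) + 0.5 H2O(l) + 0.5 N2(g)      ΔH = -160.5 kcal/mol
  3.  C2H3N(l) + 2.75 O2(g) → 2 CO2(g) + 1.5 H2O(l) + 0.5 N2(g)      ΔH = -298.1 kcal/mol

ΔH = -69.1 kcal/mol

eq. 1 reversed (reverse to put NH3(g) on the product side): +91.4 kcal/mol
eq. 2 as written (HCN(g) already on the reactant side): -160.5 kcal/mol
eq. 3: not needed (C2H3N(l) appears nowhere else).
By Hess's law, ΔH = (-1)·(-91.4) + (1)·(-160.5) = -69.1 kcal/mol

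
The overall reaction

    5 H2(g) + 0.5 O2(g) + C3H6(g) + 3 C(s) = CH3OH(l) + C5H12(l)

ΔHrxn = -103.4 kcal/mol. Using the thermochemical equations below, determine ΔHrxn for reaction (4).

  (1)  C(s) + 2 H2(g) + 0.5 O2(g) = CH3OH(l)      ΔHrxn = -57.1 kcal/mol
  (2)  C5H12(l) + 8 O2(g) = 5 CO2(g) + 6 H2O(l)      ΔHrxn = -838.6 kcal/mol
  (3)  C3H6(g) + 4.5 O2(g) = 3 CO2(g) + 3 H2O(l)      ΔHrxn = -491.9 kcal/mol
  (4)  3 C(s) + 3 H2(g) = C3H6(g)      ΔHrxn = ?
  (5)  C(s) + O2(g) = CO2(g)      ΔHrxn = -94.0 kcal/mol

ΔHrxn = 4.9 kcal/mol

(1) as written: -57.1 kcal/mol
(2) reversed: +838.6 kcal/mol
(3) × 2: (2)·(-491.9) = -983.8 kcal/mol
(4) as written: contributes x
(5) reversed: +94.0 kcal/mol
-103.4 = (-57.1) + (+838.6) + (-983.8) + (+94.0) + x
x = (-103.4 − (-108.3)) / (1) = 4.9 kcal/mol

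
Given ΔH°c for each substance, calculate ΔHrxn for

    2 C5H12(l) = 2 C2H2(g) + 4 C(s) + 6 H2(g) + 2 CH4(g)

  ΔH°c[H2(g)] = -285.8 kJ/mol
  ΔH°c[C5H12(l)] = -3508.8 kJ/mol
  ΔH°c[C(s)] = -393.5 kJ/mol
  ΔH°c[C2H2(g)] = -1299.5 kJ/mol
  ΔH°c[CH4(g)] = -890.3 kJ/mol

ΔHrxn = 650.8 kJ/mol

With combustion enthalpies, reactants minus products:
= [2·(-3508.8)] − [2·(-1299.5) + 4·(-393.5) + 6·(-285.8) + 2·(-890.3)]
= 650.8 kJ/mol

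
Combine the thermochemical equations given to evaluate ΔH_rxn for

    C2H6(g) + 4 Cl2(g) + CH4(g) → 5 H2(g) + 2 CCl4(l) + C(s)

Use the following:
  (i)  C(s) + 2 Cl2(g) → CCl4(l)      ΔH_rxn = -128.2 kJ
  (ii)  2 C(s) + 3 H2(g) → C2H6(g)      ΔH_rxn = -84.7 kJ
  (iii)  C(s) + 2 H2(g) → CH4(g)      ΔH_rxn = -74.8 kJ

(i) × 2: (2)·(-128.2) = -256.4 kJ
(ii) reversed: +84.7 kJ
(iii) reversed: +74.8 kJ
Summing the manipulated equations, ΔH_rxn = (-256.4) + (+84.7) + (+74.8) = -96.9 kJ

ΔH_rxn = -96.9 kJ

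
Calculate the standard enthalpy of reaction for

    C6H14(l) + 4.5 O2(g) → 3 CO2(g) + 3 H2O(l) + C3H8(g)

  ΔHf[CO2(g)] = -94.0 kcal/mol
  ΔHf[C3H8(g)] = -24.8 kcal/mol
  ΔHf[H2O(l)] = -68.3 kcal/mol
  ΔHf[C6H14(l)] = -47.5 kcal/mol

ΔH°rxn = -464.2 kcal/mol

Products: 3·(-94.0) + 3·(-68.3) + 1·(-24.8) = -511.7
Reactants: 1·(-47.5) + 9/2·(+0.0) = -47.5
ΔH°rxn = (-511.7) − (-47.5) = -464.2 kcal/mol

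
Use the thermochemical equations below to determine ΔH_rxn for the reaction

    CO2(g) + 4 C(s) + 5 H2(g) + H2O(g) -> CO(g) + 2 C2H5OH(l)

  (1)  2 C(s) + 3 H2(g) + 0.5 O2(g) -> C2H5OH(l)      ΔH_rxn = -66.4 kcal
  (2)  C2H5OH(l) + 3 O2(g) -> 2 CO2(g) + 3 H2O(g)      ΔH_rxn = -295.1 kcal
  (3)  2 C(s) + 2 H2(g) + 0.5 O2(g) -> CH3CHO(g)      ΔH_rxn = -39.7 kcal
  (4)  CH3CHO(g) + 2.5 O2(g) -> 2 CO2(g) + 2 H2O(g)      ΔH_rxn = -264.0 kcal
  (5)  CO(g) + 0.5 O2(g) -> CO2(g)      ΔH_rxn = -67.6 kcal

(1) as written: -66.4 kcal
(2) reversed: +295.1 kcal
(3) as written: -39.7 kcal
(4) as written: -264.0 kcal
(5) reversed: +67.6 kcal
Combining the equations, ΔH_rxn = (1)·(-66.4) + (-1)·(-295.1) + (1)·(-39.7) + (1)·(-264.0) + (-1)·(-67.6) = -7.4 kcal

ΔH_rxn = -7.4 kcal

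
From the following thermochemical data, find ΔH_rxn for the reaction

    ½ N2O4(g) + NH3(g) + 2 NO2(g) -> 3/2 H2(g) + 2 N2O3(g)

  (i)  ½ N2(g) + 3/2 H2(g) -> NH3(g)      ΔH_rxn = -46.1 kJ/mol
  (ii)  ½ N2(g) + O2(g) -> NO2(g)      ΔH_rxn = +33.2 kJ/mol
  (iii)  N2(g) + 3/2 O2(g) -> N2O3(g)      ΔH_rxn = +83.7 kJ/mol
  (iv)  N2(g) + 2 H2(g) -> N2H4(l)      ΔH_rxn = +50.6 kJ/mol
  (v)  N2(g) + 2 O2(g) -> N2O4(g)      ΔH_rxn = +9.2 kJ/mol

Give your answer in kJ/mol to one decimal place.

ΔH_rxn = 142.5 kJ/mol

(i) reversed (reverse to put NH3(g) on the reactant side): +46.1 kJ/mol
(ii) reversed and × 2 (NO2(g) must end up as a reactant; scale by 2 for the 2 NO2(g)): (-2)·(+33.2) = -66.4 kJ/mol
(iii) × 2 (scale by 2 for the 2 N2O3(g)): (2)·(+83.7) = +167.4 kJ/mol
(iv): not needed (N2H4(l) appears nowhere else).
(v) reversed and × 1/2 (reverse to put N2O4(g) on the reactant side; ×1/2 to match 1/2 N2O4(g) in the target): (-1/2)·(+9.2) = -4.6 kJ/mol
ΔH_rxn = (+46.1) + (-66.4) + (+167.4) + (-4.6) = 142.5 kJ/mol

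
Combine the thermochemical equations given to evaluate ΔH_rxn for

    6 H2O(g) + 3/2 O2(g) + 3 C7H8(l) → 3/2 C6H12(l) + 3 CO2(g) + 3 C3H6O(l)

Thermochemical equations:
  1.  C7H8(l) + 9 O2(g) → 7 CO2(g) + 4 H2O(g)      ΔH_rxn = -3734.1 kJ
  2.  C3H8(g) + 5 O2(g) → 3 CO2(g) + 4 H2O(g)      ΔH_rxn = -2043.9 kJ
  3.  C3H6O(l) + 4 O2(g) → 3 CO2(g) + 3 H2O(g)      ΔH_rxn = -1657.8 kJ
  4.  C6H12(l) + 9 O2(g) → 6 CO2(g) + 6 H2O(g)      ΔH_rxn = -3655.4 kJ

eq. 1 × 3 (scale by 3 for the 3 C7H8(l)): (3)·(-3734.1) = -11202.3 kJ
eq. 2: not needed (C3H8(g) appears nowhere else).
eq. 3 reversed and × 3 (C3H6O(l) must end up as a product; ×3 to match 3 C3H6O(l) in the target): (-3)·(-1657.8) = +4973.4 kJ
eq. 4 reversed and × 3/2 (C6H12(l) must end up as a product; ×3/2 to match 3/2 C6H12(l) in the target): (-3/2)·(-3655.4) = +5483.1 kJ
Since enthalpy is a state function, ΔH_rxn = (-11202.3) + (+4973.4) + (+5483.1) = -745.8 kJ

ΔH_rxn = -745.8 kJ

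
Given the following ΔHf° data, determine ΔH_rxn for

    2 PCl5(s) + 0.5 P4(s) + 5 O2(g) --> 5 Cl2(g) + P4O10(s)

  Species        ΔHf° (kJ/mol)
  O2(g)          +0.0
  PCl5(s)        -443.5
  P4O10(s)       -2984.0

Products: 5·(+0.0) + 1·(-2984.0) = -2984.0
Reactants: 2·(-443.5) + 1/2·(+0.0) + 5·(+0.0) = -887.0
ΔH_rxn = (-2984.0) − (-887.0) = -2097.0 kJ/mol

ΔH_rxn = -2097.0 kJ/mol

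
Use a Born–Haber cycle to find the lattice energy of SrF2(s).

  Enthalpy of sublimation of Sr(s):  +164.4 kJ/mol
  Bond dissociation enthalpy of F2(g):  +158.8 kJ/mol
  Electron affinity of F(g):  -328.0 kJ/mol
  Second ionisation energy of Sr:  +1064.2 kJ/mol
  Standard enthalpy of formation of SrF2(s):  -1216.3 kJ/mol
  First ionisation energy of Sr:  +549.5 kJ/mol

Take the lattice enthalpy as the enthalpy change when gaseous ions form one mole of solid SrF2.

U = -2497.2 kJ/mol

ΔHf° = 1·ΔHsub + 1·(ΣIE) + 1·D(F2) + 2·EA + U
-1216.3 = 1·(+164.4) + 1·(+1613.7) + 1·(+158.8) + 2·(-328.0) + U
U = -1216.3 − (+1280.9) = -2497.2 kJ/mol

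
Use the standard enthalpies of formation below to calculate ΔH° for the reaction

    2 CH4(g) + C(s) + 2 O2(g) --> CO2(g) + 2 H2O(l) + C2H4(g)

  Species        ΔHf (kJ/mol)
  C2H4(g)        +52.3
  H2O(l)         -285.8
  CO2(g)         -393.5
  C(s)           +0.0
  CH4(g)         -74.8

ΔH° = -763.2 kJ/mol

Products: 1·(-393.5) + 2·(-285.8) + 1·(+52.3) = -912.8
Reactants: 2·(-74.8) + 1·(+0.0) + 2·(+0.0) = -149.6
ΔH° = (-912.8) − (-149.6) = -763.2 kJ/mol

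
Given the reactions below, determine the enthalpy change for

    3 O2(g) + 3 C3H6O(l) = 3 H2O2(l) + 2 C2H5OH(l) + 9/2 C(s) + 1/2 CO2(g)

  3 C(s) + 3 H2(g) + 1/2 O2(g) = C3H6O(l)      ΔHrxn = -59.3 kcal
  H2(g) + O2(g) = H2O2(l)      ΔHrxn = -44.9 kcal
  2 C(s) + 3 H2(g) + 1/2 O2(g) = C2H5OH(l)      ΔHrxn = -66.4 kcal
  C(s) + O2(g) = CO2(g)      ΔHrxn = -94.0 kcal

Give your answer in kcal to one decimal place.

ΔHrxn = -136.6 kcal

equation 1 reversed and × 3: (-3)·(-59.3) = +177.9 kcal
equation 2 × 3: (3)·(-44.9) = -134.7 kcal
equation 3 × 2: (2)·(-66.4) = -132.8 kcal
equation 4 × 1/2: (1/2)·(-94.0) = -47.0 kcal
ΔHrxn = (+177.9) + (-134.7) + (-132.8) + (-47.0) = -136.6 kcal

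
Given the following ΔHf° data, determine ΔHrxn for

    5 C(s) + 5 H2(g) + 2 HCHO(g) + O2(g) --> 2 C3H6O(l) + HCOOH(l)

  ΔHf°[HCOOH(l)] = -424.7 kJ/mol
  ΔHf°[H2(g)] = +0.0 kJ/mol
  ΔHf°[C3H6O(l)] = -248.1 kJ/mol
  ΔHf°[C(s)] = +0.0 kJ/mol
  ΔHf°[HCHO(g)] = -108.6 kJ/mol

Products: 2·(-248.1) + 1·(-424.7) = -920.9
Reactants: 5·(+0.0) + 5·(+0.0) + 2·(-108.6) + 1·(+0.0) = -217.2
ΔHrxn = (-920.9) − (-217.2) = -703.7 kJ/mol

ΔHrxn = -703.7 kJ/mol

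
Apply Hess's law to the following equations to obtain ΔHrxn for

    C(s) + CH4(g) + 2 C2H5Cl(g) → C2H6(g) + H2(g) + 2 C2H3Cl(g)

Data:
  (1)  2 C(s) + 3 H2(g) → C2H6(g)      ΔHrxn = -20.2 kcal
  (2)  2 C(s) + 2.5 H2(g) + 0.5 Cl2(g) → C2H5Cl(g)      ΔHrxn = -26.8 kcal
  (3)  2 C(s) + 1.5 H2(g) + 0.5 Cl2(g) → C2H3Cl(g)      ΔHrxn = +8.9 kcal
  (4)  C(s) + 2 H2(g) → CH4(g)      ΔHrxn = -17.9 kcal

(1) as written: -20.2 kcal
(2) reversed and × 2: (-2)·(-26.8) = +53.6 kcal
(3) × 2: (2)·(+8.9) = +17.8 kcal
(4) reversed: +17.9 kcal
ΔHrxn = (-20.2) + (+53.6) + (+17.8) + (+17.9) = 69.1 kcal

ΔHrxn = 69.1 kcal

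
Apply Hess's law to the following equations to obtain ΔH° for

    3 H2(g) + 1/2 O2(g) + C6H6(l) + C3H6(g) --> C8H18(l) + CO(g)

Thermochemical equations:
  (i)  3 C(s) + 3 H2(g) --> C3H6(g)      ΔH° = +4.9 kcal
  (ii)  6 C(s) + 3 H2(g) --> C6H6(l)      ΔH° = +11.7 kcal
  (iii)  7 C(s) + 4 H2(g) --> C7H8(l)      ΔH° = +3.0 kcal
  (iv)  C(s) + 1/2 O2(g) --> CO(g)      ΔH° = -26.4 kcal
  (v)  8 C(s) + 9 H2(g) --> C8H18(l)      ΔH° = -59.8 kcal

(i) reversed: -4.9 kcal
(ii) reversed: -11.7 kcal
(iii): not needed.
(iv) as written: -26.4 kcal
(v) as written: -59.8 kcal
ΔH° = (-1)·(+4.9) + (-1)·(+11.7) + (1)·(-26.4) + (1)·(-59.8) = -102.8 kcal

ΔH° = -102.8 kcal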